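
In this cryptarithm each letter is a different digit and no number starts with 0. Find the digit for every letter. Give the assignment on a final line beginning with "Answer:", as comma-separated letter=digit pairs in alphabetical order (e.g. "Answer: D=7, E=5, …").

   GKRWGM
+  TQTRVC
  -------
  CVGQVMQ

Step 1. [col 1: M + C ≡ Q (mod 10)] Q=4 is one option consistent with column 1 (M + C ≡ Q (mod 10), carry-in 0) — take it. So Q=4.
Step 2. [col 1: M + C ≡ Q (mod 10)] no forcing yet in column 1 (carry-in 0); C=1 is free and consistent — try it, so C=1.
Step 3. [col 1: M + C ≡ Q (mod 10)] column 1 reads M+C+carry(0)=Q with C=1, Q=4; with digits 1,4 already taken and all letters distinct, the only value for M is 3. So M=3.
Step 4. [col 2: G + V ≡ M (mod 10)] column 2 (G + V ≡ M (mod 10), carry-in 0) doesn't pin V yet; pick V=6 and continue. So V=6.
Step 5. [col 2: G + V ≡ M (mod 10)] column 2: given V=6, M=3, carry-in 0, and digits 1,3,4,6 already taken and all letters distinct, G+V≡M (mod 10) forces G=7 ⇒ G=7.
Step 6. [col 3: W + R ≡ V (mod 10)] column 3 (W + R ≡ V (mod 10), carry-in 1) doesn't pin R yet; pick R=5 and continue ⇒ R=5.
Step 7. [col 3: W + R ≡ V (mod 10)] column 3 reads W+R+carry(1)=V with R=5, V=6; with digits 1,3,4,5,6,7 already taken and all letters distinct, the only value for W is 0 ⇒ W=0.
Step 8. [col 4: R + T ≡ Q (mod 10)] from column 4 (R=5, Q=4, carry-in 0, digits 0,1,3,4,5,6,7 already taken and all letters distinct): T must equal 9 ⇒ T=9.
Step 9. [col 5: K + Q ≡ G (mod 10)] in column 5 we have K+Q≡G with carry-in 1; given Q=4, G=7 and digits 0,1,3,4,5,6,7,9 already taken and all letters distinct, that pins K to 2, so K=2.

Answer: C=1, G=7, K=2, M=3, Q=4, R=5, T=9, V=6, W=0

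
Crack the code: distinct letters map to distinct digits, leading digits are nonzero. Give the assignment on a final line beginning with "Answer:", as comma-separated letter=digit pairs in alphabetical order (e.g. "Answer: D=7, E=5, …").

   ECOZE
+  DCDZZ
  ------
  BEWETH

Step 1. [col 1: E + Z ≡ H (mod 10)] column 1 (E + Z ≡ H (mod 10), carry-in 0) doesn't pin H yet; pick H=6 and continue ⇒ H=6.
Step 2. [B] B is the leading digit of a 6-digit sum of two 5-digit numbers; the final carry is exactly 1. So B=1.
Step 3. [col 1: E + Z ≡ H (mod 10)] E=2 is one option consistent with column 1 (E + Z ≡ H (mod 10), carry-in 0) — take it, so E=2.
Step 4. [col 1: E + Z ≡ H (mod 10)] in column 1 we have E+Z≡H with carry-in 0; given E=2, H=6 and digits 1,2,6 already taken and all letters distinct, that pins Z to 4. So Z=4.
Step 5. [col 2: Z + Z ≡ T (mod 10)] in column 2 we have Z+Z≡T with carry-in 0; given Z=4 and digits 1,2,4,6 already taken and all letters distinct, that pins T to 8, so T=8.
Step 6. [col 3: O + D ≡ E (mod 10)] no forcing yet in column 3 (carry-in 0); O=3 is free and consistent — try it. So O=3.
Step 7. [col 3: O + D ≡ E (mod 10)] column 3 reads O+D+carry(0)=E with O=3, E=2; with digits 1,2,3,4,6,8 already taken and all letters distinct, the only value for D is 9. So D=9.
Step 8. [col 4: C + C ≡ W (mod 10)] from column 4 (nothing yet, carry-in 1, digits 1,2,3,4,6,8,9 already taken and all letters distinct): W must equal 5, so W=5.
Step 9. [col 4: C + C ≡ W (mod 10)] column 4: given W=5, carry-in 1, and digits 1,2,3,4,5,6,8,9 already taken and all letters distinct, C+C≡W (mod 10) forces C=7 ⇒ C=7.

Answer: B=1, C=7, D=9, E=2, H=6, O=3, T=8, W=5, Z=4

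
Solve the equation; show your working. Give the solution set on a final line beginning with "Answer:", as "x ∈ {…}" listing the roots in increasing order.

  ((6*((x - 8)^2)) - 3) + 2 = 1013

Step 1. [((6*((x - 8)^2)) - 3) + 2 = 1013] the outer +2 inverts by subtracting 2, so sub: (6*((x - 8)^2)) - 3 = 1011.
Step 2. [(6*((x - 8)^2)) - 3 = 1011] add 3: x sits inside (… - 3) ⇒ sub: 6*((x - 8)^2) = 1014.
Step 3. [6*((x - 8)^2) = 1014] leading coefficient 6: divide by 6, so div: (x - 8)^2 = 169.
Step 4. [(x - 8)^2 = 169] 169 ≥ 0, LHS is (·)² — take ±√. So sqrt: x - 8 = 13 or -13.
Step 5. [x - 8 = 13 or -13] 8 comes off first (add 8), so sub: x = 21 or -5.

Answer: x ∈ {-5, 21}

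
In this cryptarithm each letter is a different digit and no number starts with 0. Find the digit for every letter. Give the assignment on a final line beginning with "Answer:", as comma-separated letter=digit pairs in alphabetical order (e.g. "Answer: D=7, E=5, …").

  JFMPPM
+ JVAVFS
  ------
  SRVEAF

Step 1. [col 1: M + S ≡ F (mod 10)] no forcing yet in column 1 (carry-in 0); F=6 is free and consistent — try it ⇒ F=6.
Step 2. [col 1: M + S ≡ F (mod 10)] S=9 is one option consistent with column 1 (M + S ≡ F (mod 10), carry-in 0) — take it ⇒ S=9.
Step 3. [col 1: M + S ≡ F (mod 10)] column 1: given S=9, F=6, carry-in 0, and digits 6,9 already taken and all letters distinct, M+S≡F (mod 10) forces M=7, so M=7.
Step 4. [col 2: P + F ≡ A (mod 10)] no forcing yet in column 2 (carry-in 1); A=5 is free and consistent — try it, so A=5.
Step 5. [col 2: P + F ≡ A (mod 10)] in column 2 we have P+F≡A with carry-in 1; given F=6, A=5 and digits 5,6,7,9 already taken and all letters distinct, that pins P to 8 ⇒ P=8.
Step 6. [col 3: P + V ≡ E (mod 10)] column 3 (P + V ≡ E (mod 10), carry-in 1) doesn't pin V yet; pick V=3 and continue, so V=3.
Step 7. [col 3: P + V ≡ E (mod 10)] in column 3 we have P+V≡E with carry-in 1; given P=8, V=3 and digits 3,5,6,7,8,9 already taken and all letters distinct, that pins E to 2, so E=2.
Step 8. [col 5: F + V ≡ R (mod 10)] column 5 reads F+V+carry(1)=R with F=6, V=3; with digits 2,3,5,6,7,8,9 already taken and all letters distinct, the only value for R is 0. So R=0.
Step 9. [col 6: J + J ≡ S (mod 10)] column 6: given S=9, carry-in 1, and digits 0,2,3,5,6,7,8,9 already taken and all letters distinct, J+J≡S (mod 10) forces J=4, so J=4.

Answer: A=5, E=2, F=6, J=4, M=7, P=8, R=0, S=9, V=3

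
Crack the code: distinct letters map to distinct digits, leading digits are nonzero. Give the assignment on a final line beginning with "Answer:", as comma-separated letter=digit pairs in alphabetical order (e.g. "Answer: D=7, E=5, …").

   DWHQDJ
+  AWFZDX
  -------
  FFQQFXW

Step 1. [col 1: J + X ≡ W (mod 10)] several values work for W in column 1 (J + X ≡ W (mod 10), carry-in 0); try W=9, so W=9.
Step 2. [F] adding two 6-digit numbers gives at most 6+1 digits, and here it does — F is that final carry and must be 1 ⇒ F=1.
Step 3. [col 1: J + X ≡ W (mod 10)] no forcing yet in column 1 (carry-in 0); J=5 is free and consistent — try it, so J=5.
Step 4. [col 1: J + X ≡ W (mod 10)] in column 1 we have J+X≡W with carry-in 0; given J=5, W=9 and digits 1,5,9 already taken and all letters distinct, that pins X to 4. So X=4.
Step 5. [col 2: D + D ≡ X (mod 10)] no forcing yet in column 2 (carry-in 0); D=7 is free and consistent — try it, so D=7.
Step 6. [col 3: Q + Z ≡ F (mod 10)] several values work for Z in column 3 (Q + Z ≡ F (mod 10), carry-in 1); try Z=2. So Z=2.
Step 7. [col 3: Q + Z ≡ F (mod 10)] from column 3 (Z=2, F=1, carry-in 1, digits 1,2,4,5,7,9 already taken and all letters distinct): Q must equal 8, so Q=8.
Step 8. [col 4: H + F ≡ Q (mod 10)] in column 4 we have H+F≡Q with carry-in 1; given F=1, Q=8 and digits 1,2,4,5,7,8,9 already taken and all letters distinct, that pins H to 6, so H=6.
Step 9. [col 6: D + A ≡ F (mod 10)] in column 6 we have D+A≡F with carry-in 1; given D=7, F=1 and digits 1,2,4,5,6,7,8,9 already taken and all letters distinct, that pins A to 3 ⇒ A=3.

Answer: A=3, D=7, F=1, H=6, J=5, Q=8, W=9, X=4, Z=2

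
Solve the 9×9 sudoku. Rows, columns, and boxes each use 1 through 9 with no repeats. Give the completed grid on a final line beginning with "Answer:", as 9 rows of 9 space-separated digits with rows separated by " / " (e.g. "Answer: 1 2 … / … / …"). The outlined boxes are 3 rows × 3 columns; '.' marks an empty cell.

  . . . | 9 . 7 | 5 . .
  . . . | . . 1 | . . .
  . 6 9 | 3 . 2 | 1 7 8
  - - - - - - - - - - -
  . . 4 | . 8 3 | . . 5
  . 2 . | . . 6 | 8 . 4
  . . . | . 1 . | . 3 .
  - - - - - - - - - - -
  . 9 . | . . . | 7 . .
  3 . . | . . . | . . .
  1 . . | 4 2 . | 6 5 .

Step 1. [r2c4∈{5,6,8}] across box 2, 8 lands solely at r2c4. So r2c4=8.
Step 2. [r2c7∈{2,3,4,9}] col 7 places 3 nowhere but r2c7. So r2c7=3.
Step 3. [r6c9∈{2,6,7,9}] col 9 places 7 nowhere but r6c9 ⇒ r6c9=7.
Step 4. [r4c8∈{1,2,6,9}] box 6 places 6 nowhere but r4c8. So r4c8=6.
Step 5. [r8c7∈{2,4,9}] col 7 places 4 nowhere but r8c7 ⇒ r8c7=4.
Step 6. [r7c1∈{2,4,5,6,8}] in row 7, 4 fits only at r7c1, so r7c1=4.
Step 7. [r3c1∈{5}] r3c1's peers cover all but 5, so r3c1=5.
Step 8. [r2c5∈{4,5,6}] r2c5 is the only open cell in row 2 admitting 5 ⇒ r2c5=5.
Step 9. [r5c8∈{1,9}] in box 6, 1 fits only at r5c8 ⇒ r5c8=1.
Step 10. [r1c2∈{1,3,4,8}] in col 2, 3 fits only at r1c2 ⇒ r1c2=3.
Step 11. [r1c5∈{4,6}] box 2 places 6 nowhere but r1c5. So r1c5=6.
Step 12. [r1c9∈{2}] r1c9 has the single candidate 2 ⇒ r1c9=2.
Step 13. [r6c1∈{6,8,9}] in col 1, 6 fits only at r6c1, so r6c1=6.
Step 14. [r2c1∈{2,7}] col 1 places 2 nowhere but r2c1, so r2c1=2.
Step 15. [r2c3∈{7}] r2c3's peers cover all but 7, so r2c3=7.
Step 16. [r9c3∈{8}] r9c3 has the single candidate 8. So r9c3=8.
Step 17. [r6c3∈{5}] r6c3's peers cover all but 5, so r6c3=5.
Step 18. [r9c6∈{9}] r9c6's peers cover all but 9 ⇒ r9c6=9.
Step 19. [r8c5∈{7}] only 7 remains possible at r8c5 ⇒ r8c5=7.
Step 20. [r5c4∈{5,7}] r5c4 is the only open cell in row 5 admitting 5. So r5c4=5.
Step 21. [r4c4∈{2,7}] in col 4, 7 fits only at r4c4, so r4c4=7.
Step 22. [r4c1∈{9}] only 9 remains possible at r4c1. So r4c1=9.
Step 23. [r7c6∈{5,8}] r7c6 is the only open cell in row 7 admitting 5 ⇒ r7c6=5.
Step 24. [r7c8∈{2,8}] r7c8 is the only open cell in row 7 admitting 8. So r7c8=8.
Step 25. [r8c8∈{2,9}] r8c8 is the only open cell in col 8 admitting 2. So r8c8=2.
Step 26. [r8c3∈{6}] nothing but 6 survives at r8c3 ⇒ r8c3=6.
Step 27. [r2c8∈{4,9}] r2c8 is the only open cell in col 8 admitting 9, so r2c8=9.
Step 28. [r8c4∈{1}] only 1 remains possible at r8c4, so r8c4=1.
Step 29. [r9c9∈{3}] nothing but 3 survives at r9c9, so r9c9=3.
Step 30. [r6c7∈{2,9}] 9 has one home in row 6: r6c7, so r6c7=9.
Step 31. [r5c5∈{9}] nothing but 9 survives at r5c5, so r5c5=9.
Step 32. [r1c1∈{8}] only 8 remains possible at r1c1, so r1c1=8.
Step 33. [r4c2∈{1}] r4c2's peers cover all but 1 ⇒ r4c2=1.
Step 34. [r9c2∈{7}] r9c2 is down to just 7. So r9c2=7.
Step 35. [r7c5∈{3}] r7c5 is down to just 3 ⇒ r7c5=3.
Step 36. [r5c3∈{3}] r5c3's peers cover all but 3. So r5c3=3.
Step 37. [r8c9∈{9}] nothing but 9 survives at r8c9. So r8c9=9.
Step 38. [r1c8∈{4}] nothing but 4 survives at r1c8. So r1c8=4.
Step 39. [r1c3∈{1}] r1c3's peers cover all but 1, so r1c3=1.
Step 40. [r6c2∈{8}] r6c2 is down to just 8, so r6c2=8.
Step 41. [r2c9∈{6}] only 6 remains possible at r2c9. So r2c9=6.
Step 42. [r6c6∈{4}] nothing but 4 survives at r6c6 ⇒ r6c6=4.
Step 43. [r6c4∈{2}] only 2 remains possible at r6c4, so r6c4=2.
Step 44. [r2c2∈{4}] nothing but 4 survives at r2c2, so r2c2=4.
Step 45. [r7c3∈{2}] nothing but 2 survives at r7c3. So r7c3=2.
Step 46. [r4c7∈{2}] r4c7 has the single candidate 2, so r4c7=2.
Step 47. [r3c5∈{4}] r3c5's peers cover all but 4, so r3c5=4.
Step 48. [r5c1∈{7}] only 7 remains possible at r5c1. So r5c1=7.
Step 49. [r8c6∈{8}] nothing but 8 survives at r8c6 ⇒ r8c6=8.
Step 50. [r7c4∈{6}] only 6 remains possible at r7c4. So r7c4=6.
Step 51. [r7c9∈{1}] r7c9's peers cover all but 1, so r7c9=1.
Step 52. [r8c2∈{5}] only 5 remains possible at r8c2 ⇒ r8c2=5.

Answer: 8 3 1 9 6 7 5 4 2 / 2 4 7 8 5 1 3 9 6 / 5 6 9 3 4 2 1 7 8 / 9 1 4 7 8 3 2 6 5 / 7 2 3 5 9 6 8 1 4 / 6 8 5 2 1 4 9 3 7 / 4 9 2 6 3 5 7 8 1 / 3 5 6 1 7 8 4 2 9 / 1 7 8 4 2 9 6 5 3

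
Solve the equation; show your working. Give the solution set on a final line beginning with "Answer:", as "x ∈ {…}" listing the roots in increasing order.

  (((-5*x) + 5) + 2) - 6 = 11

Step 1. [(((-5*x) + 5) + 2) - 6 = 11] add 6: x sits inside (… - 6) ⇒ sub: ((-5*x) + 5) + 2 = 17.
Step 2. [((-5*x) + 5) + 2 = 17] +2 is outermost — subtract 2 both sides, so sub: (-5*x) + 5 = 15.
Step 3. [(-5*x) + 5 = 15] peel the +5: subtract 5 from each side. So sub: -5*x = 10.
Step 4. [-5*x = 10] -5 out front; divide by -5 ⇒ div: x = -2.

Answer: x ∈ {-2}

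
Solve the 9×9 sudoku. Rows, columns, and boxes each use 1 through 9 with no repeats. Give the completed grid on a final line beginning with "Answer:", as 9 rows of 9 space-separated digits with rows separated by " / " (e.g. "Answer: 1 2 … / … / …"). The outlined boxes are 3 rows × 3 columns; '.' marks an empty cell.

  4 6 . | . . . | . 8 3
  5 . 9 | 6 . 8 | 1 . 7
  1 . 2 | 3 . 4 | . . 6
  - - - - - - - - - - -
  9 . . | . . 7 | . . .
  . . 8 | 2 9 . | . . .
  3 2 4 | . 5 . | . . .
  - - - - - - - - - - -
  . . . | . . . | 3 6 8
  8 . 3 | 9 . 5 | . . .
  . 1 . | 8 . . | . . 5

Step 1. [r6c4∈{1}] r6c4 has the single candidate 1 ⇒ r6c4=1.
Step 2. [r8c5∈{1,2,4,6,7}] row 8 places 6 nowhere but r8c5 ⇒ r8c5=6.
Step 3. [r1c3∈{7}] only 7 remains possible at r1c3 ⇒ r1c3=7.
Step 4. [r2c5∈{2}] r2c5 has the single candidate 2. So r2c5=2.
Step 5. [r1c7∈{2,5,9}] 2 has one home in row 1: r1c7 ⇒ r1c7=2.
Step 6. [r7c4∈{4,7}] 7 has one home in col 4: r7c4. So r7c4=7.
Step 7. [r4c2∈{5}] nothing but 5 survives at r4c2 ⇒ r4c2=5.
Step 8. [r4c4∈{4}] r4c4 is down to just 4, so r4c4=4.
Step 9. [r5c2∈{7}] only 7 remains possible at r5c2 ⇒ r5c2=7.
Step 10. [r8c2∈{4}] r8c2's peers cover all but 4, so r8c2=4.
Step 11. [r5c1∈{6}] r5c1's peers cover all but 6. So r5c1=6.
Step 12. [r8c7∈{7}] r8c7 is down to just 7. So r8c7=7.
Step 13. [r5c6∈{3}] nothing but 3 survives at r5c6 ⇒ r5c6=3.
Step 14. [r6c7∈{6,8,9}] across row 6, 8 lands solely at r6c7, so r6c7=8.
Step 15. [r9c6∈{2}] r9c6 is down to just 2. So r9c6=2.
Step 16. [r5c9∈{1,4}] 4 has one home in col 9: r5c9, so r5c9=4.
Step 17. [r5c8∈{1,5}] r5c8 is the only open cell in row 5 admitting 1. So r5c8=1.
Step 18. [r9c7∈{4,9}] in col 7, 4 fits only at r9c7. So r9c7=4.
Step 19. [r9c8∈{9}] only 9 remains possible at r9c8. So r9c8=9.
Step 20. [r4c9∈{2}] r4c9 has the single candidate 2 ⇒ r4c9=2.
Step 21. [r7c6∈{1}] r7c6 is down to just 1 ⇒ r7c6=1.
Step 22. [r3c8∈{5}] only 5 remains possible at r3c8, so r3c8=5.
Step 23. [r4c8∈{3}] nothing but 3 survives at r4c8 ⇒ r4c8=3.
Step 24. [r9c1∈{7}] only 7 remains possible at r9c1 ⇒ r9c1=7.
Step 25. [r6c9∈{9}] nothing but 9 survives at r6c9, so r6c9=9.
Step 26. [r7c2∈{9}] r7c2 has the single candidate 9. So r7c2=9.
Step 27. [r5c7∈{5}] r5c7 has the single candidate 5 ⇒ r5c7=5.
Step 28. [r1c6∈{9}] r1c6's peers cover all but 9, so r1c6=9.
Step 29. [r9c3∈{6}] only 6 remains possible at r9c3, so r9c3=6.
Step 30. [r7c1∈{2}] only 2 remains possible at r7c1. So r7c1=2.
Step 31. [r4c5∈{8}] nothing but 8 survives at r4c5 ⇒ r4c5=8.
Step 32. [r4c7∈{6}] r4c7's peers cover all but 6. So r4c7=6.
Step 33. [r9c5∈{3}] only 3 remains possible at r9c5 ⇒ r9c5=3.
Step 34. [r1c4∈{5}] r1c4 is down to just 5. So r1c4=5.
Step 35. [r4c3∈{1}] r4c3's peers cover all but 1. So r4c3=1.
Step 36. [r8c8∈{2}] r8c8's peers cover all but 2. So r8c8=2.
Step 37. [r6c8∈{7}] r6c8's peers cover all but 7. So r6c8=7.
Step 38. [r6c6∈{6}] r6c6 is down to just 6, so r6c6=6.
Step 39. [r3c7∈{9}] r3c7 is down to just 9 ⇒ r3c7=9.
Step 40. [r3c2∈{8}] r3c2 is down to just 8. So r3c2=8.
Step 41. [r2c8∈{4}] only 4 remains possible at r2c8 ⇒ r2c8=4.
Step 42. [r7c3∈{5}] only 5 remains possible at r7c3 ⇒ r7c3=5.
Step 43. [r8c9∈{1}] r8c9 has the single candidate 1, so r8c9=1.
Step 44. [r3c5∈{7}] r3c5 is down to just 7 ⇒ r3c5=7.
Step 45. [r1c5∈{1}] nothing but 1 survives at r1c5. So r1c5=1.
Step 46. [r2c2∈{3}] r2c2 has the single candidate 3, so r2c2=3.
Step 47. [r7c5∈{4}] r7c5 has the single candidate 4. So r7c5=4.

Answer: 4 6 7 5 1 9 2 8 3 / 5 3 9 6 2 8 1 4 7 / 1 8 2 3 7 4 9 5 6 / 9 5 1 4 8 7 6 3 2 / 6 7 8 2 9 3 5 1 4 / 3 2 4 1 5 6 8 7 9 / 2 9 5 7 4 1 3 6 8 / 8 4 3 9 6 5 7 2 1 / 7 1 6 8 3 2 4 9 5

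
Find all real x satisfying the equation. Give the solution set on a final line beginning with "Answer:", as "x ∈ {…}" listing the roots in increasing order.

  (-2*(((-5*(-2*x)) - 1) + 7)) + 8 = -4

Step 1. [(-2*(((-5*(-2*x)) - 1) + 7)) + 8 = -4] subtract 8: x sits inside (… + 8). So sub: -2*(((-5*(-2*x)) - 1) + 7) = -12.
Step 2. [-2*(((-5*(-2*x)) - 1) + 7) = -12] LHS = -2·(…); ÷-2 both sides. So div: ((-5*(-2*x)) - 1) + 7 = 6.
Step 3. [((-5*(-2*x)) - 1) + 7 = 6] peel the +7: subtract 7 from each side. So sub: (-5*(-2*x)) - 1 = -1.
Step 4. [(-5*(-2*x)) - 1 = -1] -1 is outermost — add 1 both sides ⇒ sub: -5*(-2*x) = 0.
Step 5. [-5*(-2*x) = 0] divide by the outer -5. So div: -2*x = 0.
Step 6. [-2*x = 0] -2 out front; divide by -2 ⇒ div: x = 0.

Answer: x ∈ {0}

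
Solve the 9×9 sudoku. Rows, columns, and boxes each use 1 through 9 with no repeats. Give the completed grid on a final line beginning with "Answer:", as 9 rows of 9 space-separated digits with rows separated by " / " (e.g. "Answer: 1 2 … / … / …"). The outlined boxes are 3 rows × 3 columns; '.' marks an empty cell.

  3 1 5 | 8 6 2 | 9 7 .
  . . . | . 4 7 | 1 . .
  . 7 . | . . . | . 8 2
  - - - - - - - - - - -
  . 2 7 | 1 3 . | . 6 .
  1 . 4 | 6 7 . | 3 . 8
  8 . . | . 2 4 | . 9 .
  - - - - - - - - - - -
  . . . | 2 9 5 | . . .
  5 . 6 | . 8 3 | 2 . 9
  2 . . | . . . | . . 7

Step 1. [r3c3∈{9}] r3c3 is down to just 9 ⇒ r3c3=9.
Step 2. [r8c2∈{4}] only 4 remains possible at r8c2 ⇒ r8c2=4.
Step 3. [r6c4∈{5}] nothing but 5 survives at r6c4 ⇒ r6c4=5.
Step 4. [r9c5∈{1}] r9c5's peers cover all but 1 ⇒ r9c5=1.
Step 5. [r7c3∈{1,3,8}] 1 has one home in col 3: r7c3. So r7c3=1.
Step 6. [r9c2∈{3,8,9}] row 9 places 9 nowhere but r9c2 ⇒ r9c2=9.
Step 7. [r2c1∈{6}] r2c1's peers cover all but 6. So r2c1=6.
Step 8. [r3c7∈{4,5,6}] row 3 places 6 nowhere but r3c7, so r3c7=6.
Step 9. [r2c2∈{8}] only 8 remains possible at r2c2, so r2c2=8.
Step 10. [r7c2∈{3}] r7c2's peers cover all but 3, so r7c2=3.
Step 11. [r7c8∈{4}] r7c8 is down to just 4 ⇒ r7c8=4.
Step 12. [r2c9∈{3,5}] 3 has one home in col 9: r2c9. So r2c9=3.
Step 13. [r4c9∈{4,5}] col 9 places 5 nowhere but r4c9, so r4c9=5.
Step 14. [r9c7∈{5,8}] r9c7 is the only open cell in col 7 admitting 5. So r9c7=5.
Step 15. [r5c6∈{9}] r5c6 has the single candidate 9 ⇒ r5c6=9.
Step 16. [r6c2∈{6}] nothing but 6 survives at r6c2, so r6c2=6.
Step 17. [r1c9∈{4}] r1c9 has the single candidate 4. So r1c9=4.
Step 18. [r3c5∈{5}] r3c5 has the single candidate 5 ⇒ r3c5=5.
Step 19. [r2c3∈{2}] nothing but 2 survives at r2c3. So r2c3=2.
Step 20. [r9c8∈{3}] r9c8 is down to just 3. So r9c8=3.
Step 21. [r3c1∈{4}] r3c1 is down to just 4 ⇒ r3c1=4.
Step 22. [r2c8∈{5}] r2c8 is down to just 5 ⇒ r2c8=5.
Step 23. [r8c4∈{7}] r8c4 has the single candidate 7 ⇒ r8c4=7.
Step 24. [r8c8∈{1}] nothing but 1 survives at r8c8, so r8c8=1.
Step 25. [r6c7∈{7}] only 7 remains possible at r6c7, so r6c7=7.
Step 26. [r5c8∈{2}] r5c8 has the single candidate 2, so r5c8=2.
Step 27. [r9c3∈{8}] nothing but 8 survives at r9c3, so r9c3=8.
Step 28. [r3c4∈{3}] r3c4's peers cover all but 3. So r3c4=3.
Step 29. [r6c3∈{3}] r6c3 is down to just 3 ⇒ r6c3=3.
Step 30. [r2c4∈{9}] nothing but 9 survives at r2c4, so r2c4=9.
Step 31. [r7c1∈{7}] r7c1 is down to just 7, so r7c1=7.
Step 32. [r7c9∈{6}] nothing but 6 survives at r7c9. So r7c9=6.
Step 33. [r4c6∈{8}] r4c6's peers cover all but 8, so r4c6=8.
Step 34. [r4c7∈{4}] r4c7 has the single candidate 4, so r4c7=4.
Step 35. [r3c6∈{1}] r3c6's peers cover all but 1 ⇒ r3c6=1.
Step 36. [r4c1∈{9}] nothing but 9 survives at r4c1 ⇒ r4c1=9.
Step 37. [r9c4∈{4}] r9c4 is down to just 4 ⇒ r9c4=4.
Step 38. [r9c6∈{6}] only 6 remains possible at r9c6. So r9c6=6.
Step 39. [r5c2∈{5}] only 5 remains possible at r5c2 ⇒ r5c2=5.
Step 40. [r7c7∈{8}] r7c7 is down to just 8, so r7c7=8.
Step 41. [r6c9∈{1}] r6c9 is down to just 1. So r6c9=1.

Answer: 3 1 5 8 6 2 9 7 4 / 6 8 2 9 4 7 1 5 3 / 4 7 9 3 5 1 6 8 2 / 9 2 7 1 3 8 4 6 5 / 1 5 4 6 7 9 3 2 8 / 8 6 3 5 2 4 7 9 1 / 7 3 1 2 9 5 8 4 6 / 5 4 6 7 8 3 2 1 9 / 2 9 8 4 1 6 5 3 7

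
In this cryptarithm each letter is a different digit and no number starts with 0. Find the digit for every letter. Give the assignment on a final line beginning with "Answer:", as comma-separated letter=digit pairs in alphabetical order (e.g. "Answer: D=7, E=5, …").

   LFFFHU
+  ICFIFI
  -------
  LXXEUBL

Step 1. [col 1: U + I ≡ L (mod 10)] several values work for L in column 1 (U + I ≡ L (mod 10), carry-in 0); try L=1, so L=1.
Step 2. [col 1: U + I ≡ L (mod 10)] no forcing yet in column 1 (carry-in 0); U=3 is free and consistent — try it ⇒ U=3.
Step 3. [col 1: U + I ≡ L (mod 10)] from column 1 (U=3, L=1, carry-in 0, digits 1,3 already taken and all letters distinct): I must equal 8. So I=8.
Step 4. [col 2: H + F ≡ B (mod 10)] column 2 (H + F ≡ B (mod 10), carry-in 1) doesn't pin F yet; pick F=4 and continue. So F=4.
Step 5. [col 2: H + F ≡ B (mod 10)] column 2 (H + F ≡ B (mod 10), carry-in 1) doesn't pin B yet; pick B=2 and continue ⇒ B=2.
Step 6. [col 2: H + F ≡ B (mod 10)] in column 2 we have H+F≡B with carry-in 1; given F=4, B=2 and digits 1,2,3,4,8 already taken and all letters distinct, that pins H to 7 ⇒ H=7.
Step 7. [col 4: F + F ≡ E (mod 10)] in column 4 we have F+F≡E with carry-in 1; given F=4 and digits 1,2,3,4,7,8 already taken and all letters distinct, that pins E to 9. So E=9.
Step 8. [col 5: F + C ≡ X (mod 10)] column 5: given F=4, carry-in 0, and digits 1,2,3,4,7,8,9 already taken and all letters distinct, F+C≡X (mod 10) forces C=6. So C=6.
Step 9. [col 5: F + C ≡ X (mod 10)] column 5: given F=4, C=6, carry-in 0, and digits 1,2,3,4,6,7,8,9 already taken and all letters distinct, F+C≡X (mod 10) forces X=0, so X=0.

Answer: B=2, C=6, E=9, F=4, H=7, I=8, L=1, U=3, X=0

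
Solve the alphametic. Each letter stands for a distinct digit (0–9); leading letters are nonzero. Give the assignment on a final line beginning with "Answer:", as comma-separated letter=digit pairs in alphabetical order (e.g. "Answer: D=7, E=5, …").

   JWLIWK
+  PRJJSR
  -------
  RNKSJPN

Step 1. [col 1: K + R ≡ N (mod 10)] N=5 is one option consistent with column 1 (K + R ≡ N (mod 10), carry-in 0) — take it ⇒ N=5.
Step 2. [col 1: K + R ≡ N (mod 10)] no forcing yet in column 1 (carry-in 0); K=4 is free and consistent — try it, so K=4.
Step 3. [col 1: K + R ≡ N (mod 10)] from column 1 (K=4, N=5, carry-in 0, digits 4,5 already taken and all letters distinct): R must equal 1. So R=1.
Step 4. [col 2: W + S ≡ P (mod 10)] column 2 (W + S ≡ P (mod 10), carry-in 0) doesn't pin P yet; pick P=8 and continue ⇒ P=8.
Step 5. [col 2: W + S ≡ P (mod 10)] column 2 (W + S ≡ P (mod 10), carry-in 0) doesn't pin S yet; pick S=6 and continue, so S=6.
Step 6. [col 2: W + S ≡ P (mod 10)] in column 2 we have W+S≡P with carry-in 0; given S=6, P=8 and digits 1,4,5,6,8 already taken and all letters distinct, that pins W to 2 ⇒ W=2.
Step 7. [col 3: I + J ≡ J (mod 10)] in column 3 we have I+J≡J with carry-in 0; given nothing yet and digits 1,2,4,5,6,8 already taken and all letters distinct, that pins I to 0. So I=0.
Step 8. [col 3: I + J ≡ J (mod 10)] no forcing yet in column 3 (carry-in 0); J=7 is free and consistent — try it ⇒ J=7.
Step 9. [col 4: L + J ≡ S (mod 10)] column 4 reads L+J+carry(0)=S with J=7, S=6; with digits 0,1,2,4,5,6,7,8 already taken and all letters distinct, the only value for L is 9 ⇒ L=9.

Answer: I=0, J=7, K=4, L=9, N=5, P=8, R=1, S=6, W=2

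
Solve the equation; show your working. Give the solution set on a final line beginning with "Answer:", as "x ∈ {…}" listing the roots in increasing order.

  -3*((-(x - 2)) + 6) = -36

Step 1. [-3*((-(x - 2)) + 6) = -36] -3·(inner) — divide through by -3 ⇒ div: (-(x - 2)) + 6 = 12.
Step 2. [(-(x - 2)) + 6 = 12] 6 comes off first (subtract 6), so sub: -(x - 2) = 6.
Step 3. [-(x - 2) = 6] flip signs both sides. So neg: x - 2 = -6.
Step 4. [x - 2 = -6] add 2: x sits inside (… - 2), so sub: x = -4.

Answer: x ∈ {-4}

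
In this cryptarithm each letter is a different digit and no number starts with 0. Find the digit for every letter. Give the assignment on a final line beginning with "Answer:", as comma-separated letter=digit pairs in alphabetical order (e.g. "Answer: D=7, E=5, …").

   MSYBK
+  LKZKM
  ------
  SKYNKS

Step 1. [col 1: K + M ≡ S (mod 10)] several values work for K in column 1 (K + M ≡ S (mod 10), carry-in 0); try K=3, so K=3.
Step 2. [col 1: K + M ≡ S (mod 10)] S=1 is one option consistent with column 1 (K + M ≡ S (mod 10), carry-in 0) — take it, so S=1.
Step 3. [col 1: K + M ≡ S (mod 10)] column 1 reads K+M+carry(0)=S with K=3, S=1; with digits 1,3 already taken and all letters distinct, the only value for M is 8 ⇒ M=8.
Step 4. [col 2: B + K ≡ K (mod 10)] column 2 reads B+K+carry(1)=K with K=3; with digits 1,3,8 already taken and all letters distinct, the only value for B is 9 ⇒ B=9.
Step 5. [col 3: Y + Z ≡ N (mod 10)] Y=4 is one option consistent with column 3 (Y + Z ≡ N (mod 10), carry-in 1) — take it. So Y=4.
Step 6. [col 3: Y + Z ≡ N (mod 10)] several values work for N in column 3 (Y + Z ≡ N (mod 10), carry-in 1); try N=7, so N=7.
Step 7. [col 3: Y + Z ≡ N (mod 10)] in column 3 we have Y+Z≡N with carry-in 1; given Y=4, N=7 and digits 1,3,4,7,8,9 already taken and all letters distinct, that pins Z to 2. So Z=2.
Step 8. [col 5: M + L ≡ K (mod 10)] column 5 reads M+L+carry(0)=K with M=8, K=3; with digits 1,2,3,4,7,8,9 already taken and all letters distinct, the only value for L is 5 ⇒ L=5.

Answer: B=9, K=3, L=5, M=8, N=7, S=1, Y=4, Z=2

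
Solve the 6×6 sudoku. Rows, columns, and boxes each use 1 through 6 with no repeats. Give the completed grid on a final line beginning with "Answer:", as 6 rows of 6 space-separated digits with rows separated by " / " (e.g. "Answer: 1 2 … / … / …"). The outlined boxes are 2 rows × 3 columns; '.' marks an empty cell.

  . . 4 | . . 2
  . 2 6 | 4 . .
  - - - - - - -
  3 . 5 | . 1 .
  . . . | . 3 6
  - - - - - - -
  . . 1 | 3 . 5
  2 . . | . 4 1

Step 1. [r5c1∈{4,6}] r5c1 is the only open cell in col 1 admitting 6 ⇒ r5c1=6.
Step 2. [r1c4∈{1,5,6}] across col 4, 1 lands solely at r1c4, so r1c4=1.
Step 3. [r1c1∈{5}] r1c1's peers cover all but 5. So r1c1=5.
Step 4. [r4c1∈{1,4}] 4 has one home in col 1: r4c1, so r4c1=4.
Step 5. [r4c4∈{2,5}] across row 4, 5 lands solely at r4c4. So r4c4=5.
Step 6. [r6c2∈{3,5}] across row 6, 5 lands solely at r6c2, so r6c2=5.
Step 7. [r6c4∈{6}] r6c4's peers cover all but 6, so r6c4=6.
Step 8. [r5c5∈{2}] nothing but 2 survives at r5c5. So r5c5=2.
Step 9. [r3c6∈{4}] only 4 remains possible at r3c6 ⇒ r3c6=4.
Step 10. [r1c2∈{3}] r1c2's peers cover all but 3, so r1c2=3.
Step 11. [r5c2∈{4}] r5c2 has the single candidate 4. So r5c2=4.
Step 12. [r4c2∈{1}] r4c2 has the single candidate 1 ⇒ r4c2=1.
Step 13. [r2c5∈{5}] r2c5 has the single candidate 5 ⇒ r2c5=5.
Step 14. [r2c1∈{1}] r2c1 has the single candidate 1 ⇒ r2c1=1.
Step 15. [r4c3∈{2}] r4c3 is down to just 2. So r4c3=2.
Step 16. [r1c5∈{6}] nothing but 6 survives at r1c5, so r1c5=6.
Step 17. [r2c6∈{3}] r2c6 is down to just 3. So r2c6=3.
Step 18. [r3c4∈{2}] only 2 remains possible at r3c4 ⇒ r3c4=2.
Step 19. [r3c2∈{6}] r3c2 has the single candidate 6, so r3c2=6.
Step 20. [r6c3∈{3}] nothing but 3 survives at r6c3 ⇒ r6c3=3.

Answer: 5 3 4 1 6 2 / 1 2 6 4 5 3 / 3 6 5 2 1 4 / 4 1 2 5 3 6 / 6 4 1 3 2 5 / 2 5 3 6 4 1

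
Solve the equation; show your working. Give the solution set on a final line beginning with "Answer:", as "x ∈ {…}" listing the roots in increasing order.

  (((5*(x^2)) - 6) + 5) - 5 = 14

Step 1. [(((5*(x^2)) - 6) + 5) - 5 = 14] peel the -5: add 5 from each side ⇒ sub: ((5*(x^2)) - 6) + 5 = 19.
Step 2. [((5*(x^2)) - 6) + 5 = 19] peel the +5: subtract 5 from each side ⇒ sub: (5*(x^2)) - 6 = 14.
Step 3. [(5*(x^2)) - 6 = 14] -6 is outermost — add 6 both sides ⇒ sub: 5*(x^2) = 20.
Step 4. [5*(x^2) = 20] 5·(inner) — divide through by 5 ⇒ div: x^2 = 4.
Step 5. [x^2 = 4] √ both sides: 4 ≥ 0 gives two branches, so sqrt: x = 2 or -2.

Answer: x ∈ {-2, 2}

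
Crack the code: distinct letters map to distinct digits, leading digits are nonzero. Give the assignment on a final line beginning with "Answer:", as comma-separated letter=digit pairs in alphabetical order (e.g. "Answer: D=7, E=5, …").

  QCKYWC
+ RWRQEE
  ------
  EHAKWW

Step 1. [col 1: C + E ≡ W (mod 10)] W=6 is one option consistent with column 1 (C + E ≡ W (mod 10), carry-in 0) — take it ⇒ W=6.
Step 2. [col 1: C + E ≡ W (mod 10)] no forcing yet in column 1 (carry-in 0); E=9 is free and consistent — try it, so E=9.
Step 3. [col 1: C + E ≡ W (mod 10)] in column 1 we have C+E≡W with carry-in 0; given E=9, W=6 and digits 6,9 already taken and all letters distinct, that pins C to 7. So C=7.
Step 4. [col 3: Y + Q ≡ K (mod 10)] no forcing yet in column 3 (carry-in 1); K=8 is free and consistent — try it, so K=8.
Step 5. [col 3: Y + Q ≡ K (mod 10)] no forcing yet in column 3 (carry-in 1); Y=2 is free and consistent — try it, so Y=2.
Step 6. [col 3: Y + Q ≡ K (mod 10)] in column 3 we have Y+Q≡K with carry-in 1; given Y=2, K=8 and digits 2,6,7,8,9 already taken and all letters distinct, that pins Q to 5. So Q=5.
Step 7. [col 4: K + R ≡ A (mod 10)] column 4: given K=8, carry-in 0, and digits 2,5,6,7,8,9 already taken and all letters distinct, K+R≡A (mod 10) forces A=1, so A=1.
Step 8. [col 4: K + R ≡ A (mod 10)] column 4: given K=8, A=1, carry-in 0, and digits 1,2,5,6,7,8,9 already taken and all letters distinct, K+R≡A (mod 10) forces R=3, so R=3.
Step 9. [col 5: C + W ≡ H (mod 10)] column 5 reads C+W+carry(1)=H with C=7, W=6; with digits 1,2,3,5,6,7,8,9 already taken and all letters distinct, the only value for H is 4 ⇒ H=4.

Answer: A=1, C=7, E=9, H=4, K=8, Q=5, R=3, W=6, Y=2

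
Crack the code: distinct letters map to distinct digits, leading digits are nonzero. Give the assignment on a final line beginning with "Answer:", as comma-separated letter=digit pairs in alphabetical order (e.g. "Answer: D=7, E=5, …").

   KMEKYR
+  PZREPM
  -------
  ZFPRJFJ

Step 1. [Z] Z is the leading digit of a 7-digit sum of two 6-digit numbers; the final carry is exactly 1. So Z=1.
Step 2. [col 1: R + M ≡ J (mod 10)] no forcing yet in column 1 (carry-in 0); M=7 is free and consistent — try it ⇒ M=7.
Step 3. [col 1: R + M ≡ J (mod 10)] several values work for J in column 1 (R + M ≡ J (mod 10), carry-in 0); try J=6. So J=6.
Step 4. [col 1: R + M ≡ J (mod 10)] column 1: given M=7, J=6, carry-in 0, and digits 1,6,7 already taken and all letters distinct, R+M≡J (mod 10) forces R=9. So R=9.
Step 5. [col 2: Y + P ≡ F (mod 10)] several values work for Y in column 2 (Y + P ≡ F (mod 10), carry-in 1); try Y=4. So Y=4.
Step 6. [col 2: Y + P ≡ F (mod 10)] no forcing yet in column 2 (carry-in 1); P=8 is free and consistent — try it ⇒ P=8.
Step 7. [col 2: Y + P ≡ F (mod 10)] in column 2 we have Y+P≡F with carry-in 1; given Y=4, P=8 and digits 1,4,6,7,8,9 already taken and all letters distinct, that pins F to 3. So F=3.
Step 8. [col 3: K + E ≡ J (mod 10)] no forcing yet in column 3 (carry-in 1); E=0 is free and consistent — try it. So E=0.
Step 9. [col 3: K + E ≡ J (mod 10)] column 3 reads K+E+carry(1)=J with E=0, J=6; with digits 0,1,3,4,6,7,8,9 already taken and all letters distinct, the only value for K is 5. So K=5.

Answer: E=0, F=3, J=6, K=5, M=7, P=8, R=9, Y=4, Z=1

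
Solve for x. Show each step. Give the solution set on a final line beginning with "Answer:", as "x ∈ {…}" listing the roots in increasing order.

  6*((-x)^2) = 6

Step 1. [6*((-x)^2) = 6] divide by the outer 6. So div: (-x)^2 = 1.
Step 2. [(-x)^2 = 1] LHS squared, RHS 1 ≥ 0: apply √ (±) ⇒ sqrt: -x = 1 or -1.
Step 3. [-x = 1 or -1] flip signs both sides, so neg: x = -1 or 1.

Answer: x ∈ {-1, 1}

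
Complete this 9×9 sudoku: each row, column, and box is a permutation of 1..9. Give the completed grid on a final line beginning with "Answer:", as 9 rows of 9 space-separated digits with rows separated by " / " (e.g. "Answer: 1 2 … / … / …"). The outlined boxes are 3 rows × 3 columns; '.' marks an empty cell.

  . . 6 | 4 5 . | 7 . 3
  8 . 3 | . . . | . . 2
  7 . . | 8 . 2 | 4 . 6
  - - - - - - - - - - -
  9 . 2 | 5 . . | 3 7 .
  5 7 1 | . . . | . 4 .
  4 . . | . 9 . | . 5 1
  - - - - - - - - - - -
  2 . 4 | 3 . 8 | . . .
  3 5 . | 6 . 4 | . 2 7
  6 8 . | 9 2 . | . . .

Step 1. [r2c4∈{1,7}] r2c4 is the only open cell in col 4 admitting 1. So r2c4=1.
Step 2. [r2c8∈{9}] r2c8 is down to just 9. So r2c8=9.
Step 3. [r7c2∈{1,9}] box 7 places 1 nowhere but r7c2, so r7c2=1.
Step 4. [r9c6∈{1,5,7}] 5 has one home in col 6: r9c6, so r9c6=5.
Step 5. [r8c7∈{1,8,9}] r8c7 is the only open cell in row 8 admitting 8. So r8c7=8.
Step 6. [r4c5∈{1,4,6,8}] r4c5 is the only open cell in row 4 admitting 4. So r4c5=4.
Step 7. [r5c5∈{3,6,8}] col 5 places 8 nowhere but r5c5, so r5c5=8.
Step 8. [r5c9∈{9}] only 9 remains possible at r5c9, so r5c9=9.
Step 9. [r6c4∈{2,7}] across col 4, 7 lands solely at r6c4, so r6c4=7.
Step 10. [r5c6∈{3,6}] across row 5, 3 lands solely at r5c6. So r5c6=3.
Step 11. [r6c6∈{6}] nothing but 6 survives at r6c6 ⇒ r6c6=6.
Step 12. [r7c7∈{5,6,9}] in row 7, 9 fits only at r7c7 ⇒ r7c7=9.
Step 13. [r3c8∈{1}] r3c8 is down to just 1. So r3c8=1.
Step 14. [r3c2∈{9}] r3c2's peers cover all but 9, so r3c2=9.
Step 15. [r6c7∈{2}] r6c7 has the single candidate 2, so r6c7=2.
Step 16. [r2c6∈{7}] only 7 remains possible at r2c6, so r2c6=7.
Step 17. [r8c5∈{1}] r8c5 is down to just 1 ⇒ r8c5=1.
Step 18. [r4c6∈{1}] r4c6's peers cover all but 1. So r4c6=1.
Step 19. [r7c9∈{5}] r7c9 is down to just 5, so r7c9=5.
Step 20. [r4c2∈{6}] r4c2's peers cover all but 6, so r4c2=6.
Step 21. [r1c6∈{9}] r1c6's peers cover all but 9 ⇒ r1c6=9.
Step 22. [r1c8∈{8}] nothing but 8 survives at r1c8 ⇒ r1c8=8.
Step 23. [r7c8∈{6}] r7c8 is down to just 6. So r7c8=6.
Step 24. [r6c2∈{3}] r6c2's peers cover all but 3 ⇒ r6c2=3.
Step 25. [r9c9∈{4}] r9c9's peers cover all but 4. So r9c9=4.
Step 26. [r1c1∈{1}] only 1 remains possible at r1c1 ⇒ r1c1=1.
Step 27. [r4c9∈{8}] r4c9 is down to just 8, so r4c9=8.
Step 28. [r9c3∈{7}] r9c3 has the single candidate 7 ⇒ r9c3=7.
Step 29. [r3c3∈{5}] r3c3's peers cover all but 5, so r3c3=5.
Step 30. [r8c3∈{9}] nothing but 9 survives at r8c3 ⇒ r8c3=9.
Step 31. [r7c5∈{7}] r7c5 has the single candidate 7. So r7c5=7.
Step 32. [r9c8∈{3}] only 3 remains possible at r9c8 ⇒ r9c8=3.
Step 33. [r2c5∈{6}] r2c5's peers cover all but 6 ⇒ r2c5=6.
Step 34. [r5c4∈{2}] r5c4 has the single candidate 2 ⇒ r5c4=2.
Step 35. [r2c7∈{5}] only 5 remains possible at r2c7 ⇒ r2c7=5.
Step 36. [r1c2∈{2}] r1c2 is down to just 2. So r1c2=2.
Step 37. [r2c2∈{4}] r2c2 has the single candidate 4, so r2c2=4.
Step 38. [r6c3∈{8}] r6c3 is down to just 8. So r6c3=8.
Step 39. [r9c7∈{1}] r9c7 has the single candidate 1, so r9c7=1.
Step 40. [r5c7∈{6}] r5c7's peers cover all but 6. So r5c7=6.
Step 41. [r3c5∈{3}] r3c5 is down to just 3 ⇒ r3c5=3.

Answer: 1 2 6 4 5 9 7 8 3 / 8 4 3 1 6 7 5 9 2 / 7 9 5 8 3 2 4 1 6 / 9 6 2 5 4 1 3 7 8 / 5 7 1 2 8 3 6 4 9 / 4 3 8 7 9 6 2 5 1 / 2 1 4 3 7 8 9 6 5 / 3 5 9 6 1 4 8 2 7 / 6 8 7 9 2 5 1 3 4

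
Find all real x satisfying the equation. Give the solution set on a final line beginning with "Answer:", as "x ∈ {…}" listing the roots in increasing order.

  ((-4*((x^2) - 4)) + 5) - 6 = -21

Step 1. [((-4*((x^2) - 4)) + 5) - 6 = -21] the outer -6 inverts by adding 6, so sub: (-4*((x^2) - 4)) + 5 = -15.
Step 2. [(-4*((x^2) - 4)) + 5 = -15] +5 is outermost — subtract 5 both sides ⇒ sub: -4*((x^2) - 4) = -20.
Step 3. [-4*((x^2) - 4) = -20] divide by the outer -4 ⇒ div: (x^2) - 4 = 5.
Step 4. [(x^2) - 4 = 5] peel the -4: add 4 from each side ⇒ sub: x^2 = 9.
Step 5. [x^2 = 9] LHS squared, RHS 9 ≥ 0: apply √ (±) ⇒ sqrt: x = 3 or -3.

Answer: x ∈ {-3, 3}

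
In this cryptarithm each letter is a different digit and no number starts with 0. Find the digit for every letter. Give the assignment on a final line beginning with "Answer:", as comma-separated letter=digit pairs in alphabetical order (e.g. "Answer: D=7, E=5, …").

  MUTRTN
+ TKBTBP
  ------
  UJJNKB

Step 1. [col 1: N + P ≡ B (mod 10)] several values work for B in column 1 (N + P ≡ B (mod 10), carry-in 0); try B=6, so B=6.
Step 2. [col 1: N + P ≡ B (mod 10)] no forcing yet in column 1 (carry-in 0); N=7 is free and consistent — try it. So N=7.
Step 3. [col 1: N + P ≡ B (mod 10)] in column 1 we have N+P≡B with carry-in 0; given N=7, B=6 and digits 6,7 already taken and all letters distinct, that pins P to 9 ⇒ P=9.
Step 4. [col 2: T + B ≡ K (mod 10)] no forcing yet in column 2 (carry-in 1); T=4 is free and consistent — try it, so T=4.
Step 5. [col 2: T + B ≡ K (mod 10)] column 2 reads T+B+carry(1)=K with T=4, B=6; with digits 4,6,7,9 already taken and all letters distinct, the only value for K is 1, so K=1.
Step 6. [col 3: R + T ≡ N (mod 10)] in column 3 we have R+T≡N with carry-in 1; given T=4, N=7 and digits 1,4,6,7,9 already taken and all letters distinct, that pins R to 2, so R=2.
Step 7. [col 4: T + B ≡ J (mod 10)] from column 4 (T=4, B=6, carry-in 0, digits 1,2,4,6,7,9 already taken and all letters distinct): J must equal 0, so J=0.
Step 8. [col 5: U + K ≡ J (mod 10)] from column 5 (K=1, J=0, carry-in 1, digits 0,1,2,4,6,7,9 already taken and all letters distinct): U must equal 8. So U=8.
Step 9. [col 6: M + T ≡ U (mod 10)] in column 6 we have M+T≡U with carry-in 1; given T=4, U=8 and digits 0,1,2,4,6,7,8,9 already taken and all letters distinct, that pins M to 3, so M=3.

Answer: B=6, J=0, K=1, M=3, N=7, P=9, R=2, T=4, U=8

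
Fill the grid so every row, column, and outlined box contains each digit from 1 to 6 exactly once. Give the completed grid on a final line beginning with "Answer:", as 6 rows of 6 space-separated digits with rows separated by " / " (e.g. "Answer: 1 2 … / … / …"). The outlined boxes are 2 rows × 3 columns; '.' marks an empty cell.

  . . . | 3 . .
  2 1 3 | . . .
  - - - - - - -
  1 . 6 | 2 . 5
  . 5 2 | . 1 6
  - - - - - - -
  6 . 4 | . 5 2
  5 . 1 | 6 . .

Step 1. [r2c6∈{4}] r2c6 has the single candidate 4. So r2c6=4.
Step 2. [r3c5∈{3,4}] 3 has one home in box 4: r3c5 ⇒ r3c5=3.
Step 3. [r1c2∈{4,6}] across col 2, 6 lands solely at r1c2, so r1c2=6.
Step 4. [r4c4∈{4}] only 4 remains possible at r4c4. So r4c4=4.
Step 5. [r5c2∈{3}] nothing but 3 survives at r5c2. So r5c2=3.
Step 6. [r6c5∈{4}] r6c5 has the single candidate 4, so r6c5=4.
Step 7. [r1c3∈{5}] r1c3's peers cover all but 5 ⇒ r1c3=5.
Step 8. [r6c2∈{2}] nothing but 2 survives at r6c2. So r6c2=2.
Step 9. [r1c6∈{1}] r1c6 is down to just 1 ⇒ r1c6=1.
Step 10. [r6c6∈{3}] r6c6's peers cover all but 3 ⇒ r6c6=3.
Step 11. [r2c4∈{5}] r2c4 is down to just 5 ⇒ r2c4=5.
Step 12. [r4c1∈{3}] r4c1's peers cover all but 3. So r4c1=3.
Step 13. [r1c5∈{2}] r1c5 is down to just 2. So r1c5=2.
Step 14. [r1c1∈{4}] nothing but 4 survives at r1c1. So r1c1=4.
Step 15. [r2c5∈{6}] r2c5 has the single candidate 6 ⇒ r2c5=6.
Step 16. [r3c2∈{4}] r3c2 is down to just 4. So r3c2=4.
Step 17. [r5c4∈{1}] only 1 remains possible at r5c4. So r5c4=1.

Answer: 4 6 5 3 2 1 / 2 1 3 5 6 4 / 1 4 6 2 3 5 / 3 5 2 4 1 6 / 6 3 4 1 5 2 / 5 2 1 6 4 3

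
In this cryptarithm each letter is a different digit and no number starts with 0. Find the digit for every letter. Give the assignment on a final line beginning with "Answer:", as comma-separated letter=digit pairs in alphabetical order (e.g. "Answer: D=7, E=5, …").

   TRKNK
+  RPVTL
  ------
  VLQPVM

Step 1. [col 1: K + L ≡ M (mod 10)] several values work for L in column 1 (K + L ≡ M (mod 10), carry-in 0); try L=5. So L=5.
Step 2. [col 1: K + L ≡ M (mod 10)] M=7 is one option consistent with column 1 (K + L ≡ M (mod 10), carry-in 0) — take it ⇒ M=7.
Step 3. [V] the sum has 6 digits but both addends have 5; that extra leading digit V is the final carry, namely 1, so V=1.
Step 4. [col 1: K + L ≡ M (mod 10)] column 1 reads K+L+carry(0)=M with L=5, M=7; with digits 1,5,7 already taken and all letters distinct, the only value for K is 2. So K=2.
Step 5. [col 2: N + T ≡ V (mod 10)] several values work for N in column 2 (N + T ≡ V (mod 10), carry-in 0); try N=3, so N=3.
Step 6. [col 2: N + T ≡ V (mod 10)] from column 2 (N=3, V=1, carry-in 0, digits 1,2,3,5,7 already taken and all letters distinct): T must equal 8, so T=8.
Step 7. [col 3: K + V ≡ P (mod 10)] in column 3 we have K+V≡P with carry-in 1; given K=2, V=1 and digits 1,2,3,5,7,8 already taken and all letters distinct, that pins P to 4, so P=4.
Step 8. [col 4: R + P ≡ Q (mod 10)] in column 4 we have R+P≡Q with carry-in 0; given P=4 and digits 1,2,3,4,5,7,8 already taken and all letters distinct, that pins Q to 0. So Q=0.
Step 9. [col 4: R + P ≡ Q (mod 10)] column 4 reads R+P+carry(0)=Q with P=4, Q=0; with digits 0,1,2,3,4,5,7,8 already taken and all letters distinct, the only value for R is 6. So R=6.

Answer: K=2, L=5, M=7, N=3, P=4, Q=0, R=6, T=8, V=1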